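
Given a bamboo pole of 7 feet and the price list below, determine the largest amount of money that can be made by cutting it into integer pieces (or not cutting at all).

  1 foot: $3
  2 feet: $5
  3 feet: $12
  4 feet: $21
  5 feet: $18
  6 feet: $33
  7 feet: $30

Build v[k] bottom-up: v[k] = max over allowed piece i of (p[i] + v[k−i]).
v[1] = 3
v[2] = 6  (first piece 1, then v[1]=3)
v[3] = 12
v[4] = 21
v[5] = 24  (first piece 1, then v[4]=21)
v[6] = 33
v[7] = 36  (first piece 1, then v[6]=33)
One optimal cutting: 6 + 1 → $33 + $3 = $36.

36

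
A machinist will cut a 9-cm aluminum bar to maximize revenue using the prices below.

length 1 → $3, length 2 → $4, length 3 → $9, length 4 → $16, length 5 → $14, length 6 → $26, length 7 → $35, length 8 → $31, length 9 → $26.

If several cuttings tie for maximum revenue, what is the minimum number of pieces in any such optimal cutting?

3

Let r[k] be the best obtainable value from length k. For each k, try every first piece i and keep the best of price[i] + r[k−i].
r[1] = 3
r[2] = max(3+3, 4+0) = 6
r[3] = max(3+6, 4+3, 9+0) = 9
r[4] = max(3+9, 4+6, 9+3, 16+0) = 16
r[5] = max(3+16, 4+9, 9+6, 16+3, 14+0) = 19
r[6] = max(3+19, 4+16, 9+9, 16+6, 14+3, 26+0) = 26
r[7] = max(3+26, 4+19, 9+16, …, 26+3, 35+0) = 35
r[8] = max(3+35, 4+26, 9+19, …, 35+3, 31+0) = 38
r[9] = max(3+38, 4+35, 9+26, …, 31+3, 26+0) = 41
Maximum revenue is $41.
Now minimize piece count subject to staying optimal: for each k, pieces[k] = 1 + min over i with p[i]+r[k−i]=r[k] of pieces[k−i].
pieces[6] = 1
pieces[7] = 1
pieces[8] = 2
pieces[9] = 3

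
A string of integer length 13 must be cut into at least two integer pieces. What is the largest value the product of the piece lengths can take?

108

Define prod[k] = max over 1≤i<k of i · max(k−i, prod[k−i]); the inner max lets the remainder stay uncut if that's better.
prod[2] = 1×max(1,0) = 1×1 = 1
prod[3] = max(1×2, 2×1) = 2
prod[4] = max(1×3, 2×2, 3×1) = 4
prod[5] = max(1×4, 2×3, 3×2, 4×1) = 6
prod[6] = max(1×6, 2×4, 3×3, 4×2, 5×1) = 9
prod[7] = max(1×9, 2×6, 3×4, 4×3, 5×2, 6×1) = 12
prod[8] = max(1×12, 2×9, 3×6, …, 6×2, 7×1) = 18
prod[9] = max(1×18, 2×12, 3×9, …, 7×2, 8×1) = 27
prod[10] = max(1×27, 2×18, 3×12, …, 8×2, 9×1) = 36
prod[11] = max(1×36, 2×27, 3×18, …, 9×2, 10×1) = 54
prod[12] = max(1×54, 2×36, 3×27, …, 10×2, 11×1) = 81
prod[13] = max(1×81, 2×54, 3×36, …, 11×2, 12×1) = 108
One optimal split: 3 + 3 + 3 + 2 + 2; product 3×3×3×2×2 = 108.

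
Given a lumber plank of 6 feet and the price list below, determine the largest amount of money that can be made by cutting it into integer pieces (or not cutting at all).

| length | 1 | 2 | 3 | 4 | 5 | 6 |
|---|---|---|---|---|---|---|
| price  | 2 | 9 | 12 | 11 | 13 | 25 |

Let R[k] be the best obtainable value from length k. For each k, try every first piece i and keep the best of price[i] + R[k−i].
R[1] = 2
R[2] = max(2+2, 9+0) = 9
R[3] = max(2+9, 9+2, 12+0) = 12
R[4] = max(2+12, 9+9, 12+2, 11+0) = 18
R[5] = max(2+18, 9+12, 12+9, 11+2, 13+0) = 21
R[6] = max(2+21, 9+18, 12+12, 11+9, 13+2, 25+0) = 27
One optimal cutting: 2 + 2 + 2 → $9 + $9 + $9 = $27.

27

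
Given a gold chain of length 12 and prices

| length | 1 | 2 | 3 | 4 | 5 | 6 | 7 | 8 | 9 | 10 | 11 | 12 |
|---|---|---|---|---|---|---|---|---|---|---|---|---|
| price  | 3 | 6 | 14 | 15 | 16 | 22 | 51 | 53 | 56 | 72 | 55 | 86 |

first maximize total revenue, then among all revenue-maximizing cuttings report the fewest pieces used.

Build r[k] bottom-up: r[k] = max over allowed piece i of (p[i] + r[k−i]).
r[1] = 3
r[2] = max(3+3, 6+0) = 6
r[3] = max(3+6, 6+3, 14+0) = 14
r[4] = max(3+14, 6+6, 14+3, 15+0) = 17
r[5] = max(3+17, 6+14, 14+6, 15+3, 16+0) = 20
r[6] = max(3+20, 6+17, 14+14, 15+6, 16+3, 22+0) = 28
r[7] = max(3+28, 6+20, 14+17, …, 22+3, 51+0) = 51
r[8] = max(3+51, 6+28, 14+20, …, 51+3, 53+0) = 54
r[9] = max(3+54, 6+51, 14+28, …, 53+3, 56+0) = 57
r[10] = max(3+57, 6+54, 14+51, …, 56+3, 72+0) = 72
r[11] = max(3+72, 6+57, 14+54, …, 72+3, 55+0) = 75
r[12] = max(3+75, 6+72, 14+57, …, 55+3, 86+0) = 86
Maximum revenue is $86.
Now minimize piece count subject to staying optimal: for each k, pieces[k] = 1 + min over i with p[i]+r[k−i]=r[k] of pieces[k−i].
pieces[9] = 2
pieces[10] = 1
pieces[11] = 2
pieces[12] = 1

1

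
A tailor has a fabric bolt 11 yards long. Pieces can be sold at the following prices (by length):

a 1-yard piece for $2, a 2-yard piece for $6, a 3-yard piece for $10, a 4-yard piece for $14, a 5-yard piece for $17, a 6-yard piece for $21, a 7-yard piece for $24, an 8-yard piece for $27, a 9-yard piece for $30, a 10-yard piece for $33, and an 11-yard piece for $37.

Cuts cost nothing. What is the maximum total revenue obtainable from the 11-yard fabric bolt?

38

Let R[k] be the best obtainable value from length k. For each k, try every first piece i and keep the best of price[i] + R[k−i].
R[1] = 2
R[2] = 6
R[3] = 10
R[4] = 14
R[5] = 17
R[6] = 21
R[7] = 24  (first piece 3, then R[4]=14)
R[8] = 28  (first piece 4, then R[4]=14)
R[9] = 31  (first piece 3, then R[6]=21)
R[10] = 35  (first piece 4, then R[6]=21)
R[11] = 38  (first piece 3, then R[8]=28)
One optimal cutting: 4 + 4 + 3 → $14 + $14 + $10 = $38.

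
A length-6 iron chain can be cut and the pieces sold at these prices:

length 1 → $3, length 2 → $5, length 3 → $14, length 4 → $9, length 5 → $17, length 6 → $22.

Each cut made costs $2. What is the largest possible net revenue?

Consider every possible first cut. v[k] is the best of p[i]+v[k−i] over all sellable i≤k, charging 2 whenever i<k.
v[1] = 3
v[2] = max(3+3-2, 5+0) = 5
v[3] = max(3+5-2, 5+3-2, 14+0) = 14
v[4] = max(3+14-2, 5+5-2, 14+3-2, 9+0) = 15
v[5] = max(3+15-2, 5+14-2, 14+5-2, 9+3-2, 17+0) = 17
v[6] = max(3+17-2, 5+15-2, 14+14-2, 9+5-2, 17+3-2, 22+0) = 26
One optimal plan: pieces 3 + 3 (1 cut) → $28 − $2 = $26.

26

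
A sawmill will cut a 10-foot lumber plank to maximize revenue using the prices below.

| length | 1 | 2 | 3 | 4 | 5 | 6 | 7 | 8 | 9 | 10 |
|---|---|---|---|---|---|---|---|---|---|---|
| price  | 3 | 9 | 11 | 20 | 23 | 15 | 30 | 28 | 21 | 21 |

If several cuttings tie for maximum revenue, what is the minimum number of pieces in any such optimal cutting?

Consider every possible first cut. r[k] is the best of p[i]+r[k−i] over all sellable i≤k.
r[1] = 3
r[2] = max(3+3, 9+0) = 9
r[3] = max(3+9, 9+3, 11+0) = 12
r[4] = max(3+12, 9+9, 11+3, 20+0) = 20
r[5] = max(3+20, 9+12, 11+9, 20+3, 23+0) = 23
r[6] = max(3+23, 9+20, 11+12, 20+9, 23+3, 15+0) = 29
r[7] = max(3+29, 9+23, 11+20, …, 15+3, 30+0) = 32
r[8] = max(3+32, 9+29, 11+23, …, 30+3, 28+0) = 40
r[9] = max(3+40, 9+32, 11+29, …, 28+3, 21+0) = 43
r[10] = max(3+43, 9+40, 11+32, …, 21+3, 21+0) = 49
Maximum revenue is $49.
Now minimize piece count subject to staying optimal: for each k, pieces[k] = 1 + min over i with p[i]+r[k−i]=r[k] of pieces[k−i].
pieces[7] = 2
pieces[8] = 2
pieces[9] = 2
pieces[10] = 3

3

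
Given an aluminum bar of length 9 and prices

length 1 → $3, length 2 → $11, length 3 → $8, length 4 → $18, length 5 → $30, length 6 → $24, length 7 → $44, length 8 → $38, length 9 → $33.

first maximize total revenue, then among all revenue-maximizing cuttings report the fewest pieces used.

Build r[k] bottom-up: r[k] = max over allowed piece i of (p[i] + r[k−i]).
r[1] = 3
r[2] = 11
r[3] = 14  (first piece 1, then r[2]=11)
r[4] = 22  (first piece 2, then r[2]=11)
r[5] = 30
r[6] = 33  (first piece 1, then r[5]=30)
r[7] = 44
r[8] = 47  (first piece 1, then r[7]=44)
r[9] = 55  (first piece 2, then r[7]=44)
Maximum revenue is $55.
Now minimize piece count subject to staying optimal: for each k, pieces[k] = 1 + min over i with p[i]+r[k−i]=r[k] of pieces[k−i].
pieces[6] = 2
pieces[7] = 1
pieces[8] = 2
pieces[9] = 2

2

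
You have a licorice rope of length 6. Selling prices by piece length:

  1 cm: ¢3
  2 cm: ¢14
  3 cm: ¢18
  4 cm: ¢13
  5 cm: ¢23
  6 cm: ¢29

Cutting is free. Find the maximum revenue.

Consider every possible first cut. R[k] is the best of p[i]+R[k−i] over all sellable i≤k.
R[1] = 3
R[2] = 14
R[3] = 18
R[4] = 28  (first piece 2, then R[2]=14)
R[5] = 32  (first piece 2, then R[3]=18)
R[6] = 42  (first piece 2, then R[4]=28)
One optimal cutting: 2 + 2 + 2 → ¢14 + ¢14 + ¢14 = ¢42.

42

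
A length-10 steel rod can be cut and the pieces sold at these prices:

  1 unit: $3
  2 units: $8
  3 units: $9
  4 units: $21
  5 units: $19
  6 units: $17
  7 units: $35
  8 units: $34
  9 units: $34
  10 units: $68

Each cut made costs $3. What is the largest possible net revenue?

Let r[k] be the best obtainable value from length k. For each k, try every first piece i and keep the best of price[i] + r[k−i] minus the 3 cut fee when i<k.
r[1] = 3
r[2] = max(3+3-3, 8+0) = 8
r[3] = max(3+8-3, 8+3-3, 9+0) = 9
r[4] = max(3+9-3, 8+8-3, 9+3-3, 21+0) = 21
r[5] = max(3+21-3, 8+9-3, 9+8-3, 21+3-3, 19+0) = 21
r[6] = max(3+21-3, 8+21-3, 9+9-3, 21+8-3, 19+3-3, 17+0) = 26
r[7] = max(3+26-3, 8+21-3, 9+21-3, …, 17+3-3, 35+0) = 35
r[8] = max(3+35-3, 8+26-3, 9+21-3, …, 35+3-3, 34+0) = 39
r[9] = max(3+39-3, 8+35-3, 9+26-3, …, 34+3-3, 34+0) = 40
r[10] = max(3+40-3, 8+39-3, 9+35-3, …, 34+3-3, 68+0) = 68
Best is to make no cuts and sell whole for $68.

68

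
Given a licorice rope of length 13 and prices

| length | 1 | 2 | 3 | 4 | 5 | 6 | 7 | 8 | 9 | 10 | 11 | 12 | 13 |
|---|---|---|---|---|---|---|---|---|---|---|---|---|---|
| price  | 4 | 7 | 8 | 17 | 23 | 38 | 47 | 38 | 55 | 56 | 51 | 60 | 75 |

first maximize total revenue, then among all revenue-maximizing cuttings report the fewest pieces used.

Consider every possible first cut. r[k] is the best of p[i]+r[k−i] over all sellable i≤k.
r[1] = 4
r[2] = max(4+4, 7+0) = 8
r[3] = max(4+8, 7+4, 8+0) = 12
r[4] = max(4+12, 7+8, 8+4, 17+0) = 17
r[5] = max(4+17, 7+12, 8+8, 17+4, 23+0) = 23
r[6] = max(4+23, 7+17, 8+12, 17+8, 23+4, 38+0) = 38
r[7] = max(4+38, 7+23, 8+17, …, 38+4, 47+0) = 47
r[8] = max(4+47, 7+38, 8+23, …, 47+4, 38+0) = 51
r[9] = max(4+51, 7+47, 8+38, …, 38+4, 55+0) = 55
r[10] = max(4+55, 7+51, 8+47, …, 55+4, 56+0) = 59
r[11] = max(4+59, 7+55, 8+51, …, 56+4, 51+0) = 64
r[12] = max(4+64, 7+59, 8+55, …, 51+4, 60+0) = 76
r[13] = max(4+76, 7+64, 8+59, …, 60+4, 75+0) = 85
Maximum revenue is ¢85.
Now minimize piece count subject to staying optimal: for each k, pieces[k] = 1 + min over i with p[i]+r[k−i]=r[k] of pieces[k−i].
pieces[10] = 2
pieces[11] = 2
pieces[12] = 2
pieces[13] = 2

2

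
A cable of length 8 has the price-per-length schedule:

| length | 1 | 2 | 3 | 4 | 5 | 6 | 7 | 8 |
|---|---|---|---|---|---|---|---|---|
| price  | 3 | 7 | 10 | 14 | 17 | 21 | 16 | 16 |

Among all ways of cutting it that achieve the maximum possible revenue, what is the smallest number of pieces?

Build r[k] bottom-up: r[k] = max over allowed piece i of (p[i] + r[k−i]).
r[1] = 3
r[2] = 7
r[3] = 10  (first piece 1, then r[2]=7)
r[4] = 14  (first piece 2, then r[2]=7)
r[5] = 17  (first piece 1, then r[4]=14)
r[6] = 21  (first piece 2, then r[4]=14)
r[7] = 24  (first piece 1, then r[6]=21)
r[8] = 28  (first piece 2, then r[6]=21)
Maximum revenue is $28.
Now minimize piece count subject to staying optimal: for each k, pieces[k] = 1 + min over i with p[i]+r[k−i]=r[k] of pieces[k−i].
pieces[5] = 1
pieces[6] = 1
pieces[7] = 2
pieces[8] = 2

2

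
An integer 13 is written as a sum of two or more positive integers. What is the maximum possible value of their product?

108

Fill g[k] for k=2..13: at each k try every first piece i and multiply by the better of (k−i) uncut or g[k−i].
g[2] = 1×max(1,0) = 1×1 = 1
g[3] = 1×max(2,1) = 1×2 = 2
g[4] = 2×max(2,1) = 2×2 = 4
g[5] = 2×max(3,2) = 2×3 = 6
g[6] = 3×max(3,2) = 3×3 = 9
g[7] = 2×max(5,6) = 2×6 = 12
g[8] = 2×max(6,9) = 2×9 = 18
g[9] = 3×max(6,9) = 3×9 = 27
g[10] = 2×max(8,18) = 2×18 = 36
g[11] = 2×max(9,27) = 2×27 = 54
g[12] = 3×max(9,27) = 3×27 = 81
g[13] = 2×max(11,54) = 2×54 = 108
One optimal split: 3 + 3 + 3 + 2 + 2; product 3×3×3×2×2 = 108.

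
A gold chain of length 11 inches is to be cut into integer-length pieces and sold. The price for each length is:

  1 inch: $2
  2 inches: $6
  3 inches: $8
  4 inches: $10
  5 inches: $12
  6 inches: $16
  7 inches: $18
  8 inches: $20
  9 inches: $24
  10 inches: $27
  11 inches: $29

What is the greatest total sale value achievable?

32

Let v[k] be the best obtainable value from length k. For each k, try every first piece i and keep the best of price[i] + v[k−i].
v[1] = 2
v[2] = max(2+2, 6+0) = 6
v[3] = max(2+6, 6+2, 8+0) = 8
v[4] = max(2+8, 6+6, 8+2, 10+0) = 12
v[5] = max(2+12, 6+8, 8+6, 10+2, 12+0) = 14
v[6] = max(2+14, 6+12, 8+8, 10+6, 12+2, 16+0) = 18
v[7] = max(2+18, 6+14, 8+12, …, 16+2, 18+0) = 20
v[8] = max(2+20, 6+18, 8+14, …, 18+2, 20+0) = 24
v[9] = max(2+24, 6+20, 8+18, …, 20+2, 24+0) = 26
v[10] = max(2+26, 6+24, 8+20, …, 24+2, 27+0) = 30
v[11] = max(2+30, 6+26, 8+24, …, 27+2, 29+0) = 32
One optimal cutting: 2 + 2 + 2 + 2 + 2 + 1 → $6 + $6 + $6 + $6 + $6 + $2 = $32.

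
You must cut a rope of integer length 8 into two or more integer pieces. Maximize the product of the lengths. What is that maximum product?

18

Fill prod[k] for k=2..8: at each k try every first piece i and multiply by the better of (k−i) uncut or prod[k−i].
prod[2] = 1·max(1,0) = 1·1 = 1
prod[3] = 1·max(2,1) = 1·2 = 2
prod[4] = 2·max(2,1) = 2·2 = 4
prod[5] = 2·max(3,2) = 2·3 = 6
prod[6] = 3·max(3,2) = 3·3 = 9
prod[7] = 2·max(5,6) = 2·6 = 12
prod[8] = 2·max(6,9) = 2·9 = 18
One optimal split: 3 + 3 + 2; product 3·3·2 = 18.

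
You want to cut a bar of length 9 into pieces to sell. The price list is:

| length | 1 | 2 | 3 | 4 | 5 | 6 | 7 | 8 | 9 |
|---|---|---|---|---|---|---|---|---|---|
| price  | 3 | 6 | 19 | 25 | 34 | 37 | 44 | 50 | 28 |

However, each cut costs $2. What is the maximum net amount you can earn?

Build r[k] bottom-up: r[k] = max over allowed piece i of (p[i] + r[k−i]) − 2 per cut.
r[1] = 3
r[2] = max(3+3-2, 6+0) = 6
r[3] = max(3+6-2, 6+3-2, 19+0) = 19
r[4] = max(3+19-2, 6+6-2, 19+3-2, 25+0) = 25
r[5] = max(3+25-2, 6+19-2, 19+6-2, 25+3-2, 34+0) = 34
r[6] = max(3+34-2, 6+25-2, 19+19-2, 25+6-2, 34+3-2, 37+0) = 37
r[7] = max(3+37-2, 6+34-2, 19+25-2, …, 37+3-2, 44+0) = 44
r[8] = max(3+44-2, 6+37-2, 19+34-2, …, 44+3-2, 50+0) = 51
r[9] = max(3+51-2, 6+44-2, 19+37-2, …, 50+3-2, 28+0) = 57
One optimal plan: pieces 5 + 4 (1 cut) → $59 − $2 = $57.

57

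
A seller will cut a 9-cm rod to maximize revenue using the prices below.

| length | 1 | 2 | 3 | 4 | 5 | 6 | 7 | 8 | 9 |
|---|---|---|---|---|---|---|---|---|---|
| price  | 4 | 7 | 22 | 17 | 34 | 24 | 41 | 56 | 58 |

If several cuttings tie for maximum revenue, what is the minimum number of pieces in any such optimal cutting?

3

Consider every possible first cut. r[k] is the best of p[i]+r[k−i] over all sellable i≤k.
r[1] = 4
r[2] = 8  (first piece 1, then r[1]=4)
r[3] = 22
r[4] = 26  (first piece 1, then r[3]=22)
r[5] = 34
r[6] = 44  (first piece 3, then r[3]=22)
r[7] = 48  (first piece 1, then r[6]=44)
r[8] = 56  (first piece 3, then r[5]=34)
r[9] = 66  (first piece 3, then r[6]=44)
Maximum revenue is 66.
Now minimize piece count subject to staying optimal: for each k, pieces[k] = 1 + min over i with p[i]+r[k−i]=r[k] of pieces[k−i].
pieces[6] = 2
pieces[7] = 3
pieces[8] = 1
pieces[9] = 3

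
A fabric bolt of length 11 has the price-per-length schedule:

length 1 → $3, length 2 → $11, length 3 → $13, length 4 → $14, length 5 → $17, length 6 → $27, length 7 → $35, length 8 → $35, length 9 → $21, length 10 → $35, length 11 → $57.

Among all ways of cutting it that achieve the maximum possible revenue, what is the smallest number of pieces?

6

Let r[k] be the best obtainable value from length k. For each k, try every first piece i and keep the best of price[i] + r[k−i].
r[1] = 3
r[2] = max(3+3, 11+0) = 11
r[3] = max(3+11, 11+3, 13+0) = 14
r[4] = max(3+14, 11+11, 13+3, 14+0) = 22
r[5] = max(3+22, 11+14, 13+11, 14+3, 17+0) = 25
r[6] = max(3+25, 11+22, 13+14, 14+11, 17+3, 27+0) = 33
r[7] = max(3+33, 11+25, 13+22, …, 27+3, 35+0) = 36
r[8] = max(3+36, 11+33, 13+25, …, 35+3, 35+0) = 44
r[9] = max(3+44, 11+36, 13+33, …, 35+3, 21+0) = 47
r[10] = max(3+47, 11+44, 13+36, …, 21+3, 35+0) = 55
r[11] = max(3+55, 11+47, 13+44, …, 35+3, 57+0) = 58
Maximum revenue is $58.
Now minimize piece count subject to staying optimal: for each k, pieces[k] = 1 + min over i with p[i]+r[k−i]=r[k] of pieces[k−i].
pieces[8] = 4
pieces[9] = 5
pieces[10] = 5
pieces[11] = 6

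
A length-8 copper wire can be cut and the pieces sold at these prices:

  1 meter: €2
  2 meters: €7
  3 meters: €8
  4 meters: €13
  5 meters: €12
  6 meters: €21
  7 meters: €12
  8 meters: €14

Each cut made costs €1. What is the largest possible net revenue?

27

Let v[k] be the best obtainable value from length k. For each k, try every first piece i and keep the best of price[i] + v[k−i] minus the 1 cut fee when i<k.
v[1] = 2
v[2] = 7
v[3] = 8  (first piece 1, then v[2]=7)
v[4] = 13  (first piece 2, then v[2]=7)
v[5] = 14  (first piece 1, then v[4]=13)
v[6] = 21
v[7] = 22  (first piece 1, then v[6]=21)
v[8] = 27  (first piece 2, then v[6]=21)
One optimal plan: pieces 6 + 2 (1 cut) → €28 − €1 = €27.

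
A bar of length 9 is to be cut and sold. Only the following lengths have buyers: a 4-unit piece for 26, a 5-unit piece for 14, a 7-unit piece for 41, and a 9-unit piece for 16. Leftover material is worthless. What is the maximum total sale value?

Build best[k] bottom-up: best[k] = max over allowed piece i of (p[i] + best[k−i]).
best[1] = 0
best[2] = 0
best[3] = 0
best[4] = 26
best[5] = max(26+0, 14+0) = 26
best[6] = max(26+0, 14+0) = 26
best[7] = max(26+0, 14+0, 41+0) = 41
best[8] = max(26+26, 14+0, 41+0) = 52
best[9] = max(26+26, 14+26, 41+0, 16+0) = 52
One optimal cutting: pieces 4 + 4 with 1 unit of scrap → 52.

52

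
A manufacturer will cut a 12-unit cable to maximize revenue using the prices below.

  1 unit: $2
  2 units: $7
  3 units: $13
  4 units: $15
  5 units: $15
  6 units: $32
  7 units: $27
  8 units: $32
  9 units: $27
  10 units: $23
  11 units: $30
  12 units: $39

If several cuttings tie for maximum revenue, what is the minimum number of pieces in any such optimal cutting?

Build r[k] bottom-up: r[k] = max over allowed piece i of (p[i] + r[k−i]).
r[1] = 2
r[2] = 7
r[3] = 13
r[4] = 15  (first piece 1, then r[3]=13)
r[5] = 20  (first piece 2, then r[3]=13)
r[6] = 32
r[7] = 34  (first piece 1, then r[6]=32)
r[8] = 39  (first piece 2, then r[6]=32)
r[9] = 45  (first piece 3, then r[6]=32)
r[10] = 47  (first piece 1, then r[9]=45)
r[11] = 52  (first piece 2, then r[9]=45)
r[12] = 64  (first piece 6, then r[6]=32)
Maximum revenue is $64.
Now minimize piece count subject to staying optimal: for each k, pieces[k] = 1 + min over i with p[i]+r[k−i]=r[k] of pieces[k−i].
pieces[9] = 2
pieces[10] = 2
pieces[11] = 3
pieces[12] = 2

2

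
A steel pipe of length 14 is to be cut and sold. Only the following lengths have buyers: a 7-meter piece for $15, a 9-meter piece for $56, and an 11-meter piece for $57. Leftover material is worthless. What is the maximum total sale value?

57

Consider every possible first cut. f[k] is the best of p[i]+f[k−i] over all sellable i≤k.
f[1] = 0
f[2] = 0
f[3] = 0
f[4] = 0
f[5] = 0
f[6] = 0
f[7] = 15
f[8] = 15
f[9] = max(15+0, 56+0) = 56
f[10] = max(15+0, 56+0) = 56
f[11] = max(15+0, 56+0, 57+0) = 57
f[12] = max(15+0, 56+0, 57+0) = 57
f[13] = max(15+0, 56+0, 57+0) = 57
f[14] = max(15+15, 56+0, 57+0) = 57
One optimal cutting: pieces 11 with 3 meters of scrap → $57.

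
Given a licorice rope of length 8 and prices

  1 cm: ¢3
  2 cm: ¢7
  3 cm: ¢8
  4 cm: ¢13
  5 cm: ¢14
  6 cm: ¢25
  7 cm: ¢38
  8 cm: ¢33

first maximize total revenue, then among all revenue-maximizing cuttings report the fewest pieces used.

2

Consider every possible first cut. r[k] is the best of p[i]+r[k−i] over all sellable i≤k.
r[1] = 3
r[2] = max(3+3, 7+0) = 7
r[3] = max(3+7, 7+3, 8+0) = 10
r[4] = max(3+10, 7+7, 8+3, 13+0) = 14
r[5] = max(3+14, 7+10, 8+7, 13+3, 14+0) = 17
r[6] = max(3+17, 7+14, 8+10, 13+7, 14+3, 25+0) = 25
r[7] = max(3+25, 7+17, 8+14, …, 25+3, 38+0) = 38
r[8] = max(3+38, 7+25, 8+17, …, 38+3, 33+0) = 41
Maximum revenue is ¢41.
Now minimize piece count subject to staying optimal: for each k, pieces[k] = 1 + min over i with p[i]+r[k−i]=r[k] of pieces[k−i].
pieces[5] = 3
pieces[6] = 1
pieces[7] = 1
pieces[8] = 2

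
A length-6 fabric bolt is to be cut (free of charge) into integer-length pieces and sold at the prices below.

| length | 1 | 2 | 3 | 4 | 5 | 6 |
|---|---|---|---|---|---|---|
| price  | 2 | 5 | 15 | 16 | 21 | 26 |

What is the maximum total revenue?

30

Build v[k] bottom-up: v[k] = max over allowed piece i of (p[i] + v[k−i]).
v[1] = 2
v[2] = max(2+2, 5+0) = 5
v[3] = max(2+5, 5+2, 15+0) = 15
v[4] = max(2+15, 5+5, 15+2, 16+0) = 17
v[5] = max(2+17, 5+15, 15+5, 16+2, 21+0) = 21
v[6] = max(2+21, 5+17, 15+15, 16+5, 21+2, 26+0) = 30
One optimal cutting: 3 + 3 → $15 + $15 = $30.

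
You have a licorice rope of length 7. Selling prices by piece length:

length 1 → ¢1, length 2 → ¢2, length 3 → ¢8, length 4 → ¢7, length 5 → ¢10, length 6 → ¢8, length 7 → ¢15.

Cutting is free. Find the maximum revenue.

Consider every possible first cut. best[k] is the best of p[i]+best[k−i] over all sellable i≤k.
best[1] = 1
best[2] = 2  (first piece 1, then best[1]=1)
best[3] = 8
best[4] = 9  (first piece 1, then best[3]=8)
best[5] = 10  (first piece 1, then best[4]=9)
best[6] = 16  (first piece 3, then best[3]=8)
best[7] = 17  (first piece 1, then best[6]=16)
One optimal cutting: 3 + 3 + 1 → ¢8 + ¢8 + ¢1 = ¢17.

17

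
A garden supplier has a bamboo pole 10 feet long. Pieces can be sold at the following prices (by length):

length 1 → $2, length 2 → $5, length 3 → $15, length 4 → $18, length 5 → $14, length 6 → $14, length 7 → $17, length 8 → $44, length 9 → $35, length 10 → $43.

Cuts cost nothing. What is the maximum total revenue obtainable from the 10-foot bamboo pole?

49

Build v[k] bottom-up: v[k] = max over allowed piece i of (p[i] + v[k−i]).
v[1] = 2
v[2] = max(2+2, 5+0) = 5
v[3] = max(2+5, 5+2, 15+0) = 15
v[4] = max(2+15, 5+5, 15+2, 18+0) = 18
v[5] = max(2+18, 5+15, 15+5, 18+2, 14+0) = 20
v[6] = max(2+20, 5+18, 15+15, 18+5, 14+2, 14+0) = 30
v[7] = max(2+30, 5+20, 15+18, …, 14+2, 17+0) = 33
v[8] = max(2+33, 5+30, 15+20, …, 17+2, 44+0) = 44
v[9] = max(2+44, 5+33, 15+30, …, 44+2, 35+0) = 46
v[10] = max(2+46, 5+44, 15+33, …, 35+2, 43+0) = 49
One optimal cutting: 8 + 2 → $44 + $5 = $49.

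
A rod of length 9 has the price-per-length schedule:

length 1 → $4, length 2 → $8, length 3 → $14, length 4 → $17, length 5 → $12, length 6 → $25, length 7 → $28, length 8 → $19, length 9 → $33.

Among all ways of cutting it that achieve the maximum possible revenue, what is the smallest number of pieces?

3

Build r[k] bottom-up: r[k] = max over allowed piece i of (p[i] + r[k−i]).
r[1] = 4
r[2] = 8  (first piece 1, then r[1]=4)
r[3] = 14
r[4] = 18  (first piece 1, then r[3]=14)
r[5] = 22  (first piece 1, then r[4]=18)
r[6] = 28  (first piece 3, then r[3]=14)
r[7] = 32  (first piece 1, then r[6]=28)
r[8] = 36  (first piece 1, then r[7]=32)
r[9] = 42  (first piece 3, then r[6]=28)
Maximum revenue is $42.
Now minimize piece count subject to staying optimal: for each k, pieces[k] = 1 + min over i with p[i]+r[k−i]=r[k] of pieces[k−i].
pieces[6] = 2
pieces[7] = 3
pieces[8] = 3
pieces[9] = 3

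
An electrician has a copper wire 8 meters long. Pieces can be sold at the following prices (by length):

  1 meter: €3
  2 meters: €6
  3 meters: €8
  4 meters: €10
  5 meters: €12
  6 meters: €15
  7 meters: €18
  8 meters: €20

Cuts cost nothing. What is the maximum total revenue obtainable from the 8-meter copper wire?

24

Build r[k] bottom-up: r[k] = max over allowed piece i of (p[i] + r[k−i]).
r[1] = 3
r[2] = max(3+3, 6+0) = 6
r[3] = max(3+6, 6+3, 8+0) = 9
r[4] = max(3+9, 6+6, 8+3, 10+0) = 12
r[5] = max(3+12, 6+9, 8+6, 10+3, 12+0) = 15
r[6] = max(3+15, 6+12, 8+9, 10+6, 12+3, 15+0) = 18
r[7] = max(3+18, 6+15, 8+12, …, 15+3, 18+0) = 21
r[8] = max(3+21, 6+18, 8+15, …, 18+3, 20+0) = 24
One optimal cutting: 1 + 1 + 1 + 1 + 1 + 1 + 1 + 1 → €3 + €3 + €3 + €3 + €3 + €3 + €3 + €3 = €24.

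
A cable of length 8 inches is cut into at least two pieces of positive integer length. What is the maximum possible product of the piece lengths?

18

Let f[k] be the best product for length k (with at least one cut). For each first piece i, the rest contributes max(k−i, f[k−i]).
f[2] = 1×max(1,0) = 1×1 = 1
f[3] = max(1×2, 2×1) = 2
f[4] = max(1×3, 2×2, 3×1) = 4
f[5] = max(1×4, 2×3, 3×2, 4×1) = 6
f[6] = max(1×6, 2×4, 3×3, 4×2, 5×1) = 9
f[7] = max(1×9, 2×6, 3×4, 4×3, 5×2, 6×1) = 12
f[8] = max(1×12, 2×9, 3×6, …, 6×2, 7×1) = 18
One optimal split: 3 + 3 + 2; product 3×3×2 = 18.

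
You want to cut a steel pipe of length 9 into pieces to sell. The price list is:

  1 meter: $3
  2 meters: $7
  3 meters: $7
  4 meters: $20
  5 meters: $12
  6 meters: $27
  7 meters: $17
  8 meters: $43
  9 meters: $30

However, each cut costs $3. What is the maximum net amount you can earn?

43

Build net[k] bottom-up: net[k] = max over allowed piece i of (p[i] + net[k−i]) − 3 per cut.
net[1] = 3
net[2] = max(3+3-3, 7+0) = 7
net[3] = max(3+7-3, 7+3-3, 7+0) = 7
net[4] = max(3+7-3, 7+7-3, 7+3-3, 20+0) = 20
net[5] = max(3+20-3, 7+7-3, 7+7-3, 20+3-3, 12+0) = 20
net[6] = max(3+20-3, 7+20-3, 7+7-3, 20+7-3, 12+3-3, 27+0) = 27
net[7] = max(3+27-3, 7+20-3, 7+20-3, …, 27+3-3, 17+0) = 27
net[8] = max(3+27-3, 7+27-3, 7+20-3, …, 17+3-3, 43+0) = 43
net[9] = max(3+43-3, 7+27-3, 7+27-3, …, 43+3-3, 30+0) = 43
One optimal plan: pieces 8 + 1 (1 cut) → $46 − $3 = $43.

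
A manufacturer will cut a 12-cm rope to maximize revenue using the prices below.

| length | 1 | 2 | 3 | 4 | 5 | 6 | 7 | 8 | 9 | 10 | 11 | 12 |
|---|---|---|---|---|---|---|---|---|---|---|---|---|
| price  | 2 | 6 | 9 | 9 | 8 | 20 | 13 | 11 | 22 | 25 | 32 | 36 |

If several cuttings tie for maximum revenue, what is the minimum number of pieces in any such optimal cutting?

2

Let r[k] be the best obtainable value from length k. For each k, try every first piece i and keep the best of price[i] + r[k−i].
r[1] = 2
r[2] = max(2+2, 6+0) = 6
r[3] = max(2+6, 6+2, 9+0) = 9
r[4] = max(2+9, 6+6, 9+2, 9+0) = 12
r[5] = max(2+12, 6+9, 9+6, 9+2, 8+0) = 15
r[6] = max(2+15, 6+12, 9+9, 9+6, 8+2, 20+0) = 20
r[7] = max(2+20, 6+15, 9+12, …, 20+2, 13+0) = 22
r[8] = max(2+22, 6+20, 9+15, …, 13+2, 11+0) = 26
r[9] = max(2+26, 6+22, 9+20, …, 11+2, 22+0) = 29
r[10] = max(2+29, 6+26, 9+22, …, 22+2, 25+0) = 32
r[11] = max(2+32, 6+29, 9+26, …, 25+2, 32+0) = 35
r[12] = max(2+35, 6+32, 9+29, …, 32+2, 36+0) = 40
Maximum revenue is 40.
Now minimize piece count subject to staying optimal: for each k, pieces[k] = 1 + min over i with p[i]+r[k−i]=r[k] of pieces[k−i].
pieces[9] = 2
pieces[10] = 3
pieces[11] = 3
pieces[12] = 2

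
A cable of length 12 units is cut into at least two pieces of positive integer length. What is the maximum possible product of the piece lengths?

81

Let g[k] be the best product for length k (with at least one cut). For each first piece i, the rest contributes max(k−i, g[k−i]).
g[2] = 1*max(1,0) = 1*1 = 1
g[3] = 1*max(2,1) = 1*2 = 2
g[4] = 2*max(2,1) = 2*2 = 4
g[5] = 2*max(3,2) = 2*3 = 6
g[6] = 3*max(3,2) = 3*3 = 9
g[7] = 2*max(5,6) = 2*6 = 12
g[8] = 2*max(6,9) = 2*9 = 18
g[9] = 3*max(6,9) = 3*9 = 27
g[10] = 2*max(8,18) = 2*18 = 36
g[11] = 2*max(9,27) = 2*27 = 54
g[12] = 3*max(9,27) = 3*27 = 81
One optimal split: 3 + 3 + 3 + 3; product 3*3*3*3 = 81.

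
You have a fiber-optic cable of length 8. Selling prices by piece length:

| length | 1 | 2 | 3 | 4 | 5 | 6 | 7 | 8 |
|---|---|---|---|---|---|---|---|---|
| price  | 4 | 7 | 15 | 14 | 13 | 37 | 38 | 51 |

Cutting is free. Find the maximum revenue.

51

Build r[k] bottom-up: r[k] = max over allowed piece i of (p[i] + r[k−i]).
r[1] = 4
r[2] = max(4+4, 7+0) = 8
r[3] = max(4+8, 7+4, 15+0) = 15
r[4] = max(4+15, 7+8, 15+4, 14+0) = 19
r[5] = max(4+19, 7+15, 15+8, 14+4, 13+0) = 23
r[6] = max(4+23, 7+19, 15+15, 14+8, 13+4, 37+0) = 37
r[7] = max(4+37, 7+23, 15+19, …, 37+4, 38+0) = 41
r[8] = max(4+41, 7+37, 15+23, …, 38+4, 51+0) = 51
Best is to sell the whole 8-meter piece uncut for $51.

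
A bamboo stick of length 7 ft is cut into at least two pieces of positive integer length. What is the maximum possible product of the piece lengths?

Define f[k] = max over 1≤i<k of i · max(k−i, f[k−i]); the inner max lets the remainder stay uncut if that's better.
f[2] = 1*max(1,0) = 1*1 = 1
f[3] = max(1*2, 2*1) = 2
f[4] = max(1*3, 2*2, 3*1) = 4
f[5] = max(1*4, 2*3, 3*2, 4*1) = 6
f[6] = max(1*6, 2*4, 3*3, 4*2, 5*1) = 9
f[7] = max(1*9, 2*6, 3*4, 4*3, 5*2, 6*1) = 12
One optimal split: 3 + 2 + 2; product 3*2*2 = 12.

12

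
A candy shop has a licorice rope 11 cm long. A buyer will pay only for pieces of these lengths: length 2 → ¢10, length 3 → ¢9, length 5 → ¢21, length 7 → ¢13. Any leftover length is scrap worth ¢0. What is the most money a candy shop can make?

Build r[k] bottom-up: r[k] = max over allowed piece i of (p[i] + r[k−i]).
r[1] = 0
r[2] = 10
r[3] = max(10+0, 9+0) = 10
r[4] = max(10+10, 9+0) = 20
r[5] = max(10+10, 9+10, 21+0) = 21
r[6] = max(10+20, 9+10, 21+0) = 30
r[7] = max(10+21, 9+20, 21+10, 13+0) = 31
r[8] = max(10+30, 9+21, 21+10, 13+0) = 40
r[9] = max(10+31, 9+30, 21+20, 13+10) = 41
r[10] = max(10+40, 9+31, 21+21, 13+10) = 50
r[11] = max(10+41, 9+40, 21+30, 13+20) = 51
One optimal cutting: 5 + 2 + 2 + 2 → ¢51.

51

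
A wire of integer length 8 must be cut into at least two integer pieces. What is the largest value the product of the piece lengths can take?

Fill g[k] for k=2..8: at each k try every first piece i and multiply by the better of (k−i) uncut or g[k−i].
g[2] = 1*max(1,0) = 1*1 = 1
g[3] = max(1*2, 2*1) = 2
g[4] = max(1*3, 2*2, 3*1) = 4
g[5] = max(1*4, 2*3, 3*2, 4*1) = 6
g[6] = max(1*6, 2*4, 3*3, 4*2, 5*1) = 9
g[7] = max(1*9, 2*6, 3*4, 4*3, 5*2, 6*1) = 12
g[8] = max(1*12, 2*9, 3*6, …, 6*2, 7*1) = 18
One optimal split: 3 + 3 + 2; product 3*3*2 = 18.

18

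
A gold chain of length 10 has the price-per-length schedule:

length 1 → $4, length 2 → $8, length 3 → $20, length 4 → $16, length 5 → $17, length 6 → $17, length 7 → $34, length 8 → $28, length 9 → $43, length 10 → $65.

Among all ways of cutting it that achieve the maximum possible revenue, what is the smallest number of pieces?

Consider every possible first cut. r[k] is the best of p[i]+r[k−i] over all sellable i≤k.
r[1] = 4
r[2] = 8  (first piece 1, then r[1]=4)
r[3] = 20
r[4] = 24  (first piece 1, then r[3]=20)
r[5] = 28  (first piece 1, then r[4]=24)
r[6] = 40  (first piece 3, then r[3]=20)
r[7] = 44  (first piece 1, then r[6]=40)
r[8] = 48  (first piece 1, then r[7]=44)
r[9] = 60  (first piece 3, then r[6]=40)
r[10] = 65
Maximum revenue is $65.
Now minimize piece count subject to staying optimal: for each k, pieces[k] = 1 + min over i with p[i]+r[k−i]=r[k] of pieces[k−i].
pieces[7] = 3
pieces[8] = 3
pieces[9] = 3
pieces[10] = 1

1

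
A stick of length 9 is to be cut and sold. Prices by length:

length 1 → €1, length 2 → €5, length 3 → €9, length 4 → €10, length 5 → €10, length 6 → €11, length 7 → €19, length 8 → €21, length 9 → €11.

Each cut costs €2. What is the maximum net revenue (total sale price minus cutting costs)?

Let v[k] be the best obtainable value from length k. For each k, try every first piece i and keep the best of price[i] + v[k−i] minus the 2 cut fee when i<k.
v[1] = 1
v[2] = 5
v[3] = 9
v[4] = 10
v[5] = 12  (first piece 2, then v[3]=9)
v[6] = 16  (first piece 3, then v[3]=9)
v[7] = 19
v[8] = 21
v[9] = 23  (first piece 3, then v[6]=16)
One optimal plan: pieces 3 + 3 + 3 (2 cuts) → €27 − €4 = €23.

23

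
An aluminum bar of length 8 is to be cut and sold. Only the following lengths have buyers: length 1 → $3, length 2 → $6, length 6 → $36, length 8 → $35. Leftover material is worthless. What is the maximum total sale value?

42

Let best[k] be the best obtainable value from length k. For each k, try every first piece i and keep the best of price[i] + best[k−i].
best[1] = 3
best[2] = max(3+3, 6+0) = 6
best[3] = max(3+6, 6+3) = 9
best[4] = max(3+9, 6+6) = 12
best[5] = max(3+12, 6+9) = 15
best[6] = max(3+15, 6+12, 36+0) = 36
best[7] = max(3+36, 6+15, 36+3) = 39
best[8] = max(3+39, 6+36, 36+6, 35+0) = 42
One optimal cutting: 6 + 1 + 1 → $42.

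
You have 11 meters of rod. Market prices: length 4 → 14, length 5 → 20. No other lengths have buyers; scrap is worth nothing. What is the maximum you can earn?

40

Consider every possible first cut. r[k] is the best of p[i]+r[k−i] over all sellable i≤k.
r[1] = 0
r[2] = 0
r[3] = 0
r[4] = 14
r[5] = max(14+0, 20+0) = 20
r[6] = max(14+0, 20+0) = 20
r[7] = max(14+0, 20+0) = 20
r[8] = max(14+14, 20+0) = 28
r[9] = max(14+20, 20+14) = 34
r[10] = max(14+20, 20+20) = 40
r[11] = max(14+20, 20+20) = 40
One optimal cutting: pieces 5 + 5 with 1 meter of scrap → 40.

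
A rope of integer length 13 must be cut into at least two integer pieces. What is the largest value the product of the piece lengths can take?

108

Define f[k] = max over 1≤i<k of i · max(k−i, f[k−i]); the inner max lets the remainder stay uncut if that's better.
Small cases: f[2]=1, f[3]=2, f[4]=4, f[5]=6, f[6]=9.
f[7] = max(1*9, 2*6, 3*4, 4*3, 5*2, 6*1) = 12
f[8] = max(1*12, 2*9, 3*6, …, 6*2, 7*1) = 18
f[9] = max(1*18, 2*12, 3*9, …, 7*2, 8*1) = 27
f[10] = max(1*27, 2*18, 3*12, …, 8*2, 9*1) = 36
f[11] = max(1*36, 2*27, 3*18, …, 9*2, 10*1) = 54
f[12] = max(1*54, 2*36, 3*27, …, 10*2, 11*1) = 81
f[13] = max(1*81, 2*54, 3*36, …, 11*2, 12*1) = 108
One optimal split: 3 + 3 + 3 + 2 + 2; product 3*3*3*2*2 = 108.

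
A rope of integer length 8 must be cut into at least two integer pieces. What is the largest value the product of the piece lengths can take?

Fill m[k] for k=2..8: at each k try every first piece i and multiply by the better of (k−i) uncut or m[k−i].
m[2] = 1*max(1,0) = 1*1 = 1
m[3] = 1*max(2,1) = 1*2 = 2
m[4] = 2*max(2,1) = 2*2 = 4
m[5] = 2*max(3,2) = 2*3 = 6
m[6] = 3*max(3,2) = 3*3 = 9
m[7] = 2*max(5,6) = 2*6 = 12
m[8] = 2*max(6,9) = 2*9 = 18
One optimal split: 3 + 3 + 2; product 3*3*2 = 18.

18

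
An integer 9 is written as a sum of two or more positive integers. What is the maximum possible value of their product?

27

Define g[k] = max over 1≤i<k of i · max(k−i, g[k−i]); the inner max lets the remainder stay uncut if that's better.
g[2] = 1·max(1,0) = 1·1 = 1
g[3] = max(1·2, 2·1) = 2
g[4] = max(1·3, 2·2, 3·1) = 4
g[5] = max(1·4, 2·3, 3·2, 4·1) = 6
g[6] = max(1·6, 2·4, 3·3, 4·2, 5·1) = 9
g[7] = max(1·9, 2·6, 3·4, 4·3, 5·2, 6·1) = 12
g[8] = max(1·12, 2·9, 3·6, …, 6·2, 7·1) = 18
g[9] = max(1·18, 2·12, 3·9, …, 7·2, 8·1) = 27
One optimal split: 3 + 3 + 3; product 3·3·3 = 27.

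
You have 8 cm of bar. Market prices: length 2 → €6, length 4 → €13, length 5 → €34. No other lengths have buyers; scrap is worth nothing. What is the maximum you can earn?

40

Let best[k] be the best obtainable value from length k. For each k, try every first piece i and keep the best of price[i] + best[k−i].
best[1] = 0
best[2] = 6
best[3] = 6
best[4] = 13
best[5] = 34
best[6] = 34
best[7] = 40  (first piece 2, then best[5]=34)
best[8] = 40
One optimal cutting: pieces 5 + 2 with 1 cm of scrap → €40.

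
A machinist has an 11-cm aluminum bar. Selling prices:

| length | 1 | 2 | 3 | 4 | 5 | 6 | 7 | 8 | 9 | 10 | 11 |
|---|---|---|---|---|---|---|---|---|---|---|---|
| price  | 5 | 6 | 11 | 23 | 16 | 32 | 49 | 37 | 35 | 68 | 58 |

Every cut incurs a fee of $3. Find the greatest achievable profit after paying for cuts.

70

Let net[k] be the best obtainable value from length k. For each k, try every first piece i and keep the best of price[i] + net[k−i] minus the 3 cut fee when i<k.
net[1] = 5
net[2] = 7  (first piece 1, then net[1]=5)
net[3] = 11
net[4] = 23
net[5] = 25  (first piece 1, then net[4]=23)
net[6] = 32
net[7] = 49
net[8] = 51  (first piece 1, then net[7]=49)
net[9] = 53  (first piece 1, then net[8]=51)
net[10] = 68
net[11] = 70  (first piece 1, then net[10]=68)
One optimal plan: pieces 10 + 1 (1 cut) → $73 − $3 = $70.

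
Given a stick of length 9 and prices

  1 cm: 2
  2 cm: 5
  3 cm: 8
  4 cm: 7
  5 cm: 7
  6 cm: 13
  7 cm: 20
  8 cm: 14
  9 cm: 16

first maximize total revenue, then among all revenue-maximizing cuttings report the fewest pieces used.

2

Build r[k] bottom-up: r[k] = max over allowed piece i of (p[i] + r[k−i]).
r[1] = 2
r[2] = max(2+2, 5+0) = 5
r[3] = max(2+5, 5+2, 8+0) = 8
r[4] = max(2+8, 5+5, 8+2, 7+0) = 10
r[5] = max(2+10, 5+8, 8+5, 7+2, 7+0) = 13
r[6] = max(2+13, 5+10, 8+8, 7+5, 7+2, 13+0) = 16
r[7] = max(2+16, 5+13, 8+10, …, 13+2, 20+0) = 20
r[8] = max(2+20, 5+16, 8+13, …, 20+2, 14+0) = 22
r[9] = max(2+22, 5+20, 8+16, …, 14+2, 16+0) = 25
Maximum revenue is 25.
Now minimize piece count subject to staying optimal: for each k, pieces[k] = 1 + min over i with p[i]+r[k−i]=r[k] of pieces[k−i].
pieces[6] = 2
pieces[7] = 1
pieces[8] = 2
pieces[9] = 2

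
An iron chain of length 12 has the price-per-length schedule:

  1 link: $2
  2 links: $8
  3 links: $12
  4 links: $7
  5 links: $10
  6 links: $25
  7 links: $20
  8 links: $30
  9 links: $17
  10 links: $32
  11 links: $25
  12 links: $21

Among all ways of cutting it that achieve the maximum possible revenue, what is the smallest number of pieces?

2

Consider every possible first cut. r[k] is the best of p[i]+r[k−i] over all sellable i≤k.
r[1] = 2
r[2] = 8
r[3] = 12
r[4] = 16  (first piece 2, then r[2]=8)
r[5] = 20  (first piece 2, then r[3]=12)
r[6] = 25
r[7] = 28  (first piece 2, then r[5]=20)
r[8] = 33  (first piece 2, then r[6]=25)
r[9] = 37  (first piece 3, then r[6]=25)
r[10] = 41  (first piece 2, then r[8]=33)
r[11] = 45  (first piece 2, then r[9]=37)
r[12] = 50  (first piece 6, then r[6]=25)
Maximum revenue is $50.
Now minimize piece count subject to staying optimal: for each k, pieces[k] = 1 + min over i with p[i]+r[k−i]=r[k] of pieces[k−i].
pieces[9] = 2
pieces[10] = 3
pieces[11] = 3
pieces[12] = 2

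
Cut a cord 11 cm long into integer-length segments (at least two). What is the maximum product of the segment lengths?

54

Let m[k] be the best product for length k (with at least one cut). For each first piece i, the rest contributes max(k−i, m[k−i]).
m[2] = 1×max(1,0) = 1×1 = 1
m[3] = max(1×2, 2×1) = 2
m[4] = max(1×3, 2×2, 3×1) = 4
m[5] = max(1×4, 2×3, 3×2, 4×1) = 6
m[6] = max(1×6, 2×4, 3×3, 4×2, 5×1) = 9
m[7] = max(1×9, 2×6, 3×4, 4×3, 5×2, 6×1) = 12
m[8] = max(1×12, 2×9, 3×6, …, 6×2, 7×1) = 18
m[9] = max(1×18, 2×12, 3×9, …, 7×2, 8×1) = 27
m[10] = max(1×27, 2×18, 3×12, …, 8×2, 9×1) = 36
m[11] = max(1×36, 2×27, 3×18, …, 9×2, 10×1) = 54
One optimal split: 3 + 3 + 3 + 2; product 3×3×3×2 = 54.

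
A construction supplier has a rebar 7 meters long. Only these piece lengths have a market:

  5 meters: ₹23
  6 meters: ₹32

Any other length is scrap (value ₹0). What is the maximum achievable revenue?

Consider every possible first cut. f[k] is the best of p[i]+f[k−i] over all sellable i≤k.
f[1] = 0
f[2] = 0
f[3] = 0
f[4] = 0
f[5] = 23
f[6] = max(23+0, 32+0) = 32
f[7] = max(23+0, 32+0) = 32
One optimal cutting: pieces 6 with 1 meter of scrap → ₹32.

32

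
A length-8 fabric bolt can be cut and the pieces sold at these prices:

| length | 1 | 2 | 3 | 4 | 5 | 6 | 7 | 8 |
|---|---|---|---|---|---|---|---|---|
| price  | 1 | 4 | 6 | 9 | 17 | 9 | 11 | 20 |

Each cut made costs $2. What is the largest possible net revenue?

21

Build r[k] bottom-up: r[k] = max over allowed piece i of (p[i] + r[k−i]) − 2 per cut.
r[1] = 1
r[2] = max(1+1-2, 4+0) = 4
r[3] = max(1+4-2, 4+1-2, 6+0) = 6
r[4] = max(1+6-2, 4+4-2, 6+1-2, 9+0) = 9
r[5] = max(1+9-2, 4+6-2, 6+4-2, 9+1-2, 17+0) = 17
r[6] = max(1+17-2, 4+9-2, 6+6-2, 9+4-2, 17+1-2, 9+0) = 16
r[7] = max(1+16-2, 4+17-2, 6+9-2, …, 9+1-2, 11+0) = 19
r[8] = max(1+19-2, 4+16-2, 6+17-2, …, 11+1-2, 20+0) = 21
One optimal plan: pieces 5 + 3 (1 cut) → $23 − $2 = $21.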